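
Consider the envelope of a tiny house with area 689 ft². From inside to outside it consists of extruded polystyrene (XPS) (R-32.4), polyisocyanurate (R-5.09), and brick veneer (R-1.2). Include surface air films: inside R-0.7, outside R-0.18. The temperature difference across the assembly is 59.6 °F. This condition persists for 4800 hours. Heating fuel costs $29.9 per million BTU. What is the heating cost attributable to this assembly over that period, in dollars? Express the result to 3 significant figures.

149 dollars

R_total = 0.7 + 32.4 + 5.09 + 1.2 + 0.18 = 39.57 ft²·°F·h/BTU
Q = 689 × 59.6 / 39.57 = 1038 BTU/h
E = 1038 × 4800 = 4981000 BTU
Cost = 4981000/10⁶ × 29.9 = $148.9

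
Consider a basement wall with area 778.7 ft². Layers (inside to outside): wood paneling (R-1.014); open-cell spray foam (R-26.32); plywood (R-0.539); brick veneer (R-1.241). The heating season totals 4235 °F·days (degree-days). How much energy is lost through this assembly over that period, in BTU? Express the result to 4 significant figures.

2719000 BTU

R_total = 1.014 + 26.32 + 0.539 + 1.241 = 29.114 ft²·°F·h/BTU
E = A × HDD × 24 / R = 778.7 × 4235 × 24 / 29.114 = 2718500 BTU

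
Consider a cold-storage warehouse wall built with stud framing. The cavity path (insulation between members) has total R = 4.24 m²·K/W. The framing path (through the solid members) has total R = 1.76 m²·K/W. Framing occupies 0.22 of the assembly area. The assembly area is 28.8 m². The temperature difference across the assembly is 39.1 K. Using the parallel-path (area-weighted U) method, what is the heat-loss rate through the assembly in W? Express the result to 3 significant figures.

348 W

U_eff = 0.78/4.24 + 0.22/1.76 = 0.184 + 0.125 = 0.309
R_eff = 1/U_eff = 3.237 m²·K/W
Q = 28.8 × 39.1 / 3.237 = 347.9 W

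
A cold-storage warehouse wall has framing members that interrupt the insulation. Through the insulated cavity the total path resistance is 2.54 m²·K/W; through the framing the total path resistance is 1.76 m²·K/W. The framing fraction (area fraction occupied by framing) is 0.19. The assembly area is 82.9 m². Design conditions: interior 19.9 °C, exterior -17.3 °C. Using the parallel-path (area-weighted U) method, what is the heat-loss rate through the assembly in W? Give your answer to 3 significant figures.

U_eff = 0.81/2.54 + 0.19/1.76 = 0.3189 + 0.108 = 0.4269
R_eff = 1/U_eff = 2.343 m²·K/W
Q = 82.9 × (19.9 − (-17.3)) / 2.343 = 1316 W

1320 W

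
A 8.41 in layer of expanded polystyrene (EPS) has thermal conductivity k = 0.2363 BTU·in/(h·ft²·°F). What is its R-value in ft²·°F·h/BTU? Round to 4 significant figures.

35.59 ft²·°F·h/BTU

R = L/k = 8.41/0.2363 = 35.59 ft²·°F·h/BTU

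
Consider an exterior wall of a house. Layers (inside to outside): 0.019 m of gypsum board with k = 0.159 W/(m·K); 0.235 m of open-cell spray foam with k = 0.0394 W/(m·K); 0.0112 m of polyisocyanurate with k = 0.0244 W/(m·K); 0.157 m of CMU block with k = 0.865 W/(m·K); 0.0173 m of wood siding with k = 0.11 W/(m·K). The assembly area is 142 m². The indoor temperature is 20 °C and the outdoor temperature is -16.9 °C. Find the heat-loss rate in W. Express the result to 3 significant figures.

761 W

0.019/0.159 = 0.1195
0.235/0.0394 = 5.964
0.0112/0.0244 = 0.459
0.157/0.865 = 0.1815
0.0173/0.11 = 0.1573
R_total = 0.1195 + 5.964 + 0.459 + 0.1815 + 0.1573 = 6.882 m²·K/W
Q = A·ΔT/R = 142 × (20 − (-16.9)) / 6.882 = 761.4 W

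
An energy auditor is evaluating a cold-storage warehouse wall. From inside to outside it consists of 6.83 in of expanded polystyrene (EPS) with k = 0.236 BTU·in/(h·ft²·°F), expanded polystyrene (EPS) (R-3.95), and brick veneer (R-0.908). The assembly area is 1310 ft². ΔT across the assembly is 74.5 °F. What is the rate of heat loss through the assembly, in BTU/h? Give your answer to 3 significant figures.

6.83/0.236 = 28.94
R_total = 28.94 + 3.95 + 0.908 = 33.8 ft²·°F·h/BTU
Q = A·ΔT/R = 1310 × 74.5 / 33.8 = 2888 BTU/h

2890 BTU/h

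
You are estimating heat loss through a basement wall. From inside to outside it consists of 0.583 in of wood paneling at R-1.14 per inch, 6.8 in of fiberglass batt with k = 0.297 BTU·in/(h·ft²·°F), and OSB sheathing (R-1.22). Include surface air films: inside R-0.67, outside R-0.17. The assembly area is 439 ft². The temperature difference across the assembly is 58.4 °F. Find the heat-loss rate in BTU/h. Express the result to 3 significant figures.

0.583 × 1.14 = 0.6646
6.8/0.297 = 22.9
R_total = 0.67 + 0.6646 + 22.9 + 1.22 + 0.17 = 25.62 ft²·°F·h/BTU
Q = A·ΔT/R = 439 × 58.4 / 25.62 = 1001 BTU/h

1000 BTU/h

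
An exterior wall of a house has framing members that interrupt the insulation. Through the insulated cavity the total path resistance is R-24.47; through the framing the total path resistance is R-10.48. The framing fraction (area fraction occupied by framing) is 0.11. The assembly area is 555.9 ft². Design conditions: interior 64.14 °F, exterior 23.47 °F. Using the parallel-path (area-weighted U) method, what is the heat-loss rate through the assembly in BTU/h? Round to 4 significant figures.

1060 BTU/h

U_eff = 0.89/24.47 + 0.11/10.48 = 0.036371 + 0.010496 = 0.046867
R_eff = 1/U_eff = 21.337 ft²·°F·h/BTU
Q = 555.9 × (64.14 − 23.47) / 21.337 = 1059.6 BTU/h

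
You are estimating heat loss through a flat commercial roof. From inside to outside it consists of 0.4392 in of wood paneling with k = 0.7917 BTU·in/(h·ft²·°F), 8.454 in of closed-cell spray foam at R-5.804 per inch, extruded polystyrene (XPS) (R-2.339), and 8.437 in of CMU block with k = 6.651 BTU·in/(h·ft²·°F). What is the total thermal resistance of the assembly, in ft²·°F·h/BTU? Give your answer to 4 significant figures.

0.4392/0.7917 = 0.55476
8.454 × 5.804 = 49.067
8.437/6.651 = 1.2685
R_total = 0.55476 + 49.067 + 2.339 + 1.2685 = 53.229 ft²·°F·h/BTU

53.23 ft²·°F·h/BTU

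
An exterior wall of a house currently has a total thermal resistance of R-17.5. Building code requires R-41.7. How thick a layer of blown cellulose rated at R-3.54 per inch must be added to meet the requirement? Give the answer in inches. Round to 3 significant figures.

ΔR = 41.7 − 17.5 = 24.2 ft²·°F·h/BTU
L = ΔR / (R/in) = 24.2/3.54 = 6.836 in

6.84 in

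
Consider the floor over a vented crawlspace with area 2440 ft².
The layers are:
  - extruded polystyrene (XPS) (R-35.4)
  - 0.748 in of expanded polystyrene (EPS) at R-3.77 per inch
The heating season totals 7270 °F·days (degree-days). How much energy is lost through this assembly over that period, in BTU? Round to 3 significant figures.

11100000 BTU

0.748 × 3.77 = 2.82
R_total = 35.4 + 2.82 = 38.22 ft²·°F·h/BTU
E = A × HDD × 24 / R = 2440 × 7270 × 24 / 38.22 = 11140000 BTU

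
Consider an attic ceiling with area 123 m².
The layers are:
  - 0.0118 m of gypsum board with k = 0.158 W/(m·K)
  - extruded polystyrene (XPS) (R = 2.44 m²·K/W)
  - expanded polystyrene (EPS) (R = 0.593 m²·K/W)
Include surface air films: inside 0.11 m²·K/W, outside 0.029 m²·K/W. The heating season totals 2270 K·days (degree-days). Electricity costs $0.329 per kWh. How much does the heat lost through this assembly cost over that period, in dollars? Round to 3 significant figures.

679 dollars

0.0118/0.158 = 0.07468
R_total = 0.11 + 0.07468 + 2.44 + 0.593 + 0.029 = 3.247 m²·K/W
E = A × HDD × 24 / R / 1000 = 123 × 2270 × 24 / 3.247 / 1000 = 2064 kWh
Cost = 2064 × 0.329 = $679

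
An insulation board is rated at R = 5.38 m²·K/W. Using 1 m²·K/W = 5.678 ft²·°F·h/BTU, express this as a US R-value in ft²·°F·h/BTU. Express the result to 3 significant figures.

30.5 ft²·°F·h/BTU

R_US = 5.38 × 5.678 = 30.55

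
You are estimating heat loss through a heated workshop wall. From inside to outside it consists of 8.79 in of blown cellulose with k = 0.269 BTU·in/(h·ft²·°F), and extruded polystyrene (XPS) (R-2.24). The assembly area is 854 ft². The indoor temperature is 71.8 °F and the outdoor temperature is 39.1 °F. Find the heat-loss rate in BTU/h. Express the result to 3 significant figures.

800 BTU/h

8.79/0.269 = 32.68
R_total = 32.68 + 2.24 = 34.92 ft²·°F·h/BTU
Q = A·ΔT/R = 854 × (71.8 − 39.1) / 34.92 = 799.8 BTU/h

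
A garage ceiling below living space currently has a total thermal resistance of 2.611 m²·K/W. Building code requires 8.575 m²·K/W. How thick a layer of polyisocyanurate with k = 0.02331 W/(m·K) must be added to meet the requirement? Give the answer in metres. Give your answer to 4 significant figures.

ΔR = 8.575 − 2.611 = 5.964 m²·K/W
L = ΔR × k = 5.964 × 0.02331 = 0.13902 m

0.1390 m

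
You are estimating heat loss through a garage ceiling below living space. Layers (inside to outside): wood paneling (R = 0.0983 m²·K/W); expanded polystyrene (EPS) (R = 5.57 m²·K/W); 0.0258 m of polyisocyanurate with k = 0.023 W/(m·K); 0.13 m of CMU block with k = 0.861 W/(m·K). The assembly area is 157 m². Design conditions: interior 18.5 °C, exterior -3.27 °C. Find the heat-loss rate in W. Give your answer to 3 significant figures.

0.0258/0.023 = 1.122
0.13/0.861 = 0.151
R_total = 0.0983 + 5.57 + 1.122 + 0.151 = 6.941 m²·K/W
Q = A·ΔT/R = 157 × (18.5 − (-3.27)) / 6.941 = 492.4 W

492 W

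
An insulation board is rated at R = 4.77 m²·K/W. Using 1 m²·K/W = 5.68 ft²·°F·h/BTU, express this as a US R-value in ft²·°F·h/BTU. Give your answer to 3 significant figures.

R_US = 4.77 × 5.68 = 27.09

27.1 ft²·°F·h/BTU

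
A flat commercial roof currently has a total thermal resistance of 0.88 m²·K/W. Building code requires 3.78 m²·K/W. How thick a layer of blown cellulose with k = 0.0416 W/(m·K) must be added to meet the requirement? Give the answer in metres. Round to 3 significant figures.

0.121 m

ΔR = 3.78 − 0.88 = 2.9 m²·K/W
L = ΔR × k = 2.9 × 0.0416 = 0.1206 m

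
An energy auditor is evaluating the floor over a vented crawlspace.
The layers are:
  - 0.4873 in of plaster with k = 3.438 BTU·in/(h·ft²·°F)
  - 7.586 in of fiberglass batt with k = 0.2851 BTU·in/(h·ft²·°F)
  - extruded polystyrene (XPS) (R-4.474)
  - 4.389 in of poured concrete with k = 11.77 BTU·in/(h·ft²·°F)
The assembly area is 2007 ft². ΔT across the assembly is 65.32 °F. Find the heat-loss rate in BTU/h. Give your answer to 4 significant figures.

0.4873/3.438 = 0.14174
7.586/0.2851 = 26.608
4.389/11.77 = 0.3729
R_total = 0.14174 + 26.608 + 4.474 + 0.3729 = 31.597 ft²·°F·h/BTU
Q = A·ΔT/R = 2007 × 65.32 / 31.597 = 4149.1 BTU/h

4149 BTU/h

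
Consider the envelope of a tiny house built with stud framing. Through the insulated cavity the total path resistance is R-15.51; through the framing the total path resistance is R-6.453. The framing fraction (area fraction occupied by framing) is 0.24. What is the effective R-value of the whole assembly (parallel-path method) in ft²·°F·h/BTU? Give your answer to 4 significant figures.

U_eff = 0.76/15.51 + 0.24/6.453 = 0.049001 + 0.037192 = 0.086193
R_eff = 1/U_eff = 11.602 ft²·°F·h/BTU

11.60 ft²·°F·h/BTU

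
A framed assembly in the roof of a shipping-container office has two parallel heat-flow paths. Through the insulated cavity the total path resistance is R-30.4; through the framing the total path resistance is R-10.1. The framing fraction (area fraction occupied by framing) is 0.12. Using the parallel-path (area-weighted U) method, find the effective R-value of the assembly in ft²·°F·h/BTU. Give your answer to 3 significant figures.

24.5 ft²·°F·h/BTU

U_eff = 0.88/30.4 + 0.12/10.1 = 0.02895 + 0.01188 = 0.04083
R_eff = 1/U_eff = 24.49 ft²·°F·h/BTU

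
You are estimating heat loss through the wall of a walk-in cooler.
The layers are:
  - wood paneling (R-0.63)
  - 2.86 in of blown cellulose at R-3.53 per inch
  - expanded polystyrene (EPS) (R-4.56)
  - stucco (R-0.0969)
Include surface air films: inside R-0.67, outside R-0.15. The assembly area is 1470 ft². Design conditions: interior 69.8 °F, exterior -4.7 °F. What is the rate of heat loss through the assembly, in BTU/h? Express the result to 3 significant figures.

6760 BTU/h

2.86 × 3.53 = 10.1
R_total = 0.67 + 0.63 + 10.1 + 4.56 + 0.0969 + 0.15 = 16.2 ft²·°F·h/BTU
Q = A·ΔT/R = 1470 × (69.8 − (-4.7)) / 16.2 = 6759 BTU/h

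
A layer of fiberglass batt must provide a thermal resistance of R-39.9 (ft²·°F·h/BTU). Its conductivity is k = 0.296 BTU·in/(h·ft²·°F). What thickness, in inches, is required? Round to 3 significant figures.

11.8 in

L = R × k = 39.9 × 0.296 = 11.81 in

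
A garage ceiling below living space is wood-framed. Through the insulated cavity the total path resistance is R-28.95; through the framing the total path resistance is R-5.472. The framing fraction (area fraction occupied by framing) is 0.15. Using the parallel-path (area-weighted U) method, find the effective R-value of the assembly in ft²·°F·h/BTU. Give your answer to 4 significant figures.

17.61 ft²·°F·h/BTU

U_eff = 0.85/28.95 + 0.15/5.472 = 0.029361 + 0.027412 = 0.056773
R_eff = 1/U_eff = 17.614 ft²·°F·h/BTU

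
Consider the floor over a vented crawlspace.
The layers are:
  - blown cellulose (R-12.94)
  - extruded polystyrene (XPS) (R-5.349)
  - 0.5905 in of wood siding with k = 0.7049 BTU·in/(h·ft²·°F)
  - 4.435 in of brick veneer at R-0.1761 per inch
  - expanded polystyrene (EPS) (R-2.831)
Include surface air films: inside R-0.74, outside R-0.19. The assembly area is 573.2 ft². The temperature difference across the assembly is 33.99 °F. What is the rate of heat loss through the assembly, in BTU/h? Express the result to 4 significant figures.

823.2 BTU/h

0.5905/0.7049 = 0.83771
4.435 × 0.1761 = 0.781
R_total = 0.74 + 12.94 + 5.349 + 0.83771 + 0.781 + 2.831 + 0.19 = 23.669 ft²·°F·h/BTU
Q = A·ΔT/R = 573.2 × 33.99 / 23.669 = 823.16 BTU/h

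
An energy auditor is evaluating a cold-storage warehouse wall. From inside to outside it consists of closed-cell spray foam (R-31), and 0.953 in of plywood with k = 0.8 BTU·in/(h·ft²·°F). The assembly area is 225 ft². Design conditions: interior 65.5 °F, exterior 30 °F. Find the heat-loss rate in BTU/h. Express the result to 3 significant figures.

0.953/0.8 = 1.191
R_total = 31 + 1.191 = 32.19 ft²·°F·h/BTU
Q = A·ΔT/R = 225 × (65.5 − 30) / 32.19 = 248.1 BTU/h

248 BTU/h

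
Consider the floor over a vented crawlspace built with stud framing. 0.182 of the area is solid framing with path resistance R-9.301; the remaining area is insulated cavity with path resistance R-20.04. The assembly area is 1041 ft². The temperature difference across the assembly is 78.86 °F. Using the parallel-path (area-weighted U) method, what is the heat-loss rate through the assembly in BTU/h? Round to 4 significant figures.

U_eff = 0.818/20.04 + 0.182/9.301 = 0.040818 + 0.019568 = 0.060386
R_eff = 1/U_eff = 16.56 ft²·°F·h/BTU
Q = 1041 × 78.86 / 16.56 = 4957.3 BTU/h

4957 BTU/h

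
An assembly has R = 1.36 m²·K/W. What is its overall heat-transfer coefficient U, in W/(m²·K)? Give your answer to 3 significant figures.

U = 1/R = 1/1.36 = 0.7353

0.735 W/(m²·K)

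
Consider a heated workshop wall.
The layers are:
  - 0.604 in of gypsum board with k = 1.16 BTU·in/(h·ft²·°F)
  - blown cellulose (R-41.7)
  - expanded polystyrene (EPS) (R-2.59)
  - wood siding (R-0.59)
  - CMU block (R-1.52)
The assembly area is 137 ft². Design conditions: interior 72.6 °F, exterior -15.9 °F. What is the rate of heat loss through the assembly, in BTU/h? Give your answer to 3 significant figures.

0.604/1.16 = 0.5207
R_total = 0.5207 + 41.7 + 2.59 + 0.59 + 1.52 = 46.92 ft²·°F·h/BTU
Q = A·ΔT/R = 137 × (72.6 − (-15.9)) / 46.92 = 258.4 BTU/h

258 BTU/h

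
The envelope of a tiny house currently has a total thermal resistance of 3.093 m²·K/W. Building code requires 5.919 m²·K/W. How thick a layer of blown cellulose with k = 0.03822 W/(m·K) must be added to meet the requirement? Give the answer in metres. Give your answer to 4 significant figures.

0.1080 m

ΔR = 5.919 − 3.093 = 2.826 m²·K/W
L = ΔR × k = 2.826 × 0.03822 = 0.10801 m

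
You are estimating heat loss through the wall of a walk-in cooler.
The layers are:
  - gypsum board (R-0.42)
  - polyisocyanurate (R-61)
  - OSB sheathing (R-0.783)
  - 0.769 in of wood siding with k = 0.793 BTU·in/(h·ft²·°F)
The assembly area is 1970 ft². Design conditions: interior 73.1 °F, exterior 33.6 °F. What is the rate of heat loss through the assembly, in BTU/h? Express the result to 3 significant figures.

0.769/0.793 = 0.9697
R_total = 0.42 + 61 + 0.783 + 0.9697 = 63.17 ft²·°F·h/BTU
Q = A·ΔT/R = 1970 × (73.1 − 33.6) / 63.17 = 1232 BTU/h

1230 BTU/h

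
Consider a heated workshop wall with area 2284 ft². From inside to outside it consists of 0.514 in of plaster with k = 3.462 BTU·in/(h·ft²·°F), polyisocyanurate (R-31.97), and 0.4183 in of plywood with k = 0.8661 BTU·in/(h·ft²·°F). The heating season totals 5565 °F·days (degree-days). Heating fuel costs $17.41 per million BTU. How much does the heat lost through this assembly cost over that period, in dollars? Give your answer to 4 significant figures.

162.9 dollars

0.514/3.462 = 0.14847
0.4183/0.8661 = 0.48297
R_total = 0.14847 + 31.97 + 0.48297 = 32.601 ft²·°F·h/BTU
E = A × HDD × 24 / R = 2284 × 5565 × 24 / 32.601 = 9357000 BTU
Cost = 9357000/10⁶ × 17.41 = $162.91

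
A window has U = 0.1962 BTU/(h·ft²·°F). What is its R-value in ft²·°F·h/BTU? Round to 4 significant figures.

R = 1/U = 1/0.1962 = 5.0968

5.097 ft²·°F·h/BTU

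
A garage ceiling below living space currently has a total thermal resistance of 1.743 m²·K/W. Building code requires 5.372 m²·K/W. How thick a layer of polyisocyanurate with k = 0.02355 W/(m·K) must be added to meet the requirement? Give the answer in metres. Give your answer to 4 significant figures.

0.08546 m

ΔR = 5.372 − 1.743 = 3.629 m²·K/W
L = ΔR × k = 3.629 × 0.02355 = 0.085463 m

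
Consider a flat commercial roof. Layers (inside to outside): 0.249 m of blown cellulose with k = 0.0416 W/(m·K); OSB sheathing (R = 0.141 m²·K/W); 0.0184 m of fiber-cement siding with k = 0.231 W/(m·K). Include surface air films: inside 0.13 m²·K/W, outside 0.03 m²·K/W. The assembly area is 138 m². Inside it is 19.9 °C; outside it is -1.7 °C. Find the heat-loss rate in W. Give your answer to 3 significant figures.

468 W

0.249/0.0416 = 5.986
0.0184/0.231 = 0.07965
R_total = 0.13 + 5.986 + 0.141 + 0.07965 + 0.03 = 6.366 m²·K/W
Q = A·ΔT/R = 138 × (19.9 − (-1.7)) / 6.366 = 468.2 W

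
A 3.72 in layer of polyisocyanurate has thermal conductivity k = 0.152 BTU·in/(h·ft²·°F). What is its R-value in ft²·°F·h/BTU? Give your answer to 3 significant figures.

24.5 ft²·°F·h/BTU

R = L/k = 3.72/0.152 = 24.47 ft²·°F·h/BTU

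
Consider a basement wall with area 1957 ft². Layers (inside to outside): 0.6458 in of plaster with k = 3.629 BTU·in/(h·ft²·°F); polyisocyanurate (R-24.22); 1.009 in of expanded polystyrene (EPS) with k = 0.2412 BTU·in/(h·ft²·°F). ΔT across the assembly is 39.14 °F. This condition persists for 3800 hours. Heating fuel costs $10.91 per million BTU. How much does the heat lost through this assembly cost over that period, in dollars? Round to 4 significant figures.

0.6458/3.629 = 0.17796
1.009/0.2412 = 4.1833
R_total = 0.17796 + 24.22 + 4.1833 = 28.581 ft²·°F·h/BTU
Q = 1957 × 39.14 / 28.581 = 2680 BTU/h
E = 2680 × 3800 = 10184000 BTU
Cost = 10184000/10⁶ × 10.91 = $111.11

111.1 dollars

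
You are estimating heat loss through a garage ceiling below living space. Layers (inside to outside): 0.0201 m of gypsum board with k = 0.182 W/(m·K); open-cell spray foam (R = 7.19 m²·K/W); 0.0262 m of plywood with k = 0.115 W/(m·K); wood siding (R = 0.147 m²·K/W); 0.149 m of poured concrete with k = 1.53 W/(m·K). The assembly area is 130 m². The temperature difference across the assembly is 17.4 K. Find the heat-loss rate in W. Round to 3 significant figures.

0.0201/0.182 = 0.1104
0.0262/0.115 = 0.2278
0.149/1.53 = 0.09739
R_total = 0.1104 + 7.19 + 0.2278 + 0.147 + 0.09739 = 7.773 m²·K/W
Q = A·ΔT/R = 130 × 17.4 / 7.773 = 291 W

291 W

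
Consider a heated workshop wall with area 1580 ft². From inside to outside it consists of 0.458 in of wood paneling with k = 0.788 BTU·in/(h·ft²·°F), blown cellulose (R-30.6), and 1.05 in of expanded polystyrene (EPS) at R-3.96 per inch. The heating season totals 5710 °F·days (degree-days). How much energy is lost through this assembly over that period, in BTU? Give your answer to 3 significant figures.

0.458/0.788 = 0.5812
1.05 × 3.96 = 4.158
R_total = 0.5812 + 30.6 + 4.158 = 35.34 ft²·°F·h/BTU
E = A × HDD × 24 / R = 1580 × 5710 × 24 / 35.34 = 6127000 BTU

6130000 BTU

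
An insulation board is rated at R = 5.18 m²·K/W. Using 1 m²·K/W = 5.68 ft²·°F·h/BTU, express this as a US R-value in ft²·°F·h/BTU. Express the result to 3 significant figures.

29.4 ft²·°F·h/BTU

R_US = 5.18 × 5.68 = 29.42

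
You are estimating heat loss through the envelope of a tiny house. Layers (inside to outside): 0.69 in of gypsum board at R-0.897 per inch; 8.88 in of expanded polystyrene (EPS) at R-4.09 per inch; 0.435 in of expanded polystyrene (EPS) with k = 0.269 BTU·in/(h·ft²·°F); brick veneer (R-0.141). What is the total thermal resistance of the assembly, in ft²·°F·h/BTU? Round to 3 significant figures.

0.69 × 0.897 = 0.6189
8.88 × 4.09 = 36.32
0.435/0.269 = 1.617
R_total = 0.6189 + 36.32 + 1.617 + 0.141 = 38.7 ft²·°F·h/BTU

38.7 ft²·°F·h/BTU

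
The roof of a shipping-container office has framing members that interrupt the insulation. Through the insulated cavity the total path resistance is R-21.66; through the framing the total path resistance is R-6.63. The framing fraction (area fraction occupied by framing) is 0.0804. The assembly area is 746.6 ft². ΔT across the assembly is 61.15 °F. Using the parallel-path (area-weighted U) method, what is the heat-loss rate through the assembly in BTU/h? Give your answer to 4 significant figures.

2492 BTU/h

U_eff = 0.9196/21.66 + 0.0804/6.63 = 0.042456 + 0.012127 = 0.054583
R_eff = 1/U_eff = 18.321 ft²·°F·h/BTU
Q = 746.6 × 61.15 / 18.321 = 2492 BTU/h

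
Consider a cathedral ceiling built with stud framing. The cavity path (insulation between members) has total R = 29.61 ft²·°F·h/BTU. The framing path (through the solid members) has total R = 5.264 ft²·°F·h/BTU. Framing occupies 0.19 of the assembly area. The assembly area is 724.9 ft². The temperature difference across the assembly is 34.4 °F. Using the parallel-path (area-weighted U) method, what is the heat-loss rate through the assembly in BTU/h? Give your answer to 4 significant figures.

1582 BTU/h

U_eff = 0.81/29.61 + 0.19/5.264 = 0.027356 + 0.036094 = 0.06345
R_eff = 1/U_eff = 15.76 ft²·°F·h/BTU
Q = 724.9 × 34.4 / 15.76 = 1582.2 BTU/h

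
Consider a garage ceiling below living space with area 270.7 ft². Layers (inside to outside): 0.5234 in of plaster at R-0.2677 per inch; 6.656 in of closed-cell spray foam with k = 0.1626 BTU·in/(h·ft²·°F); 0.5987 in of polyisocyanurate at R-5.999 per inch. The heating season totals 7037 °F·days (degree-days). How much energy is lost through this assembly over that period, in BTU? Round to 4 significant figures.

1024000 BTU

0.5234 × 0.2677 = 0.14011
6.656/0.1626 = 40.935
0.5987 × 5.999 = 3.5916
R_total = 0.14011 + 40.935 + 3.5916 = 44.667 ft²·°F·h/BTU
E = A × HDD × 24 / R = 270.7 × 7037 × 24 / 44.667 = 1023500 BTU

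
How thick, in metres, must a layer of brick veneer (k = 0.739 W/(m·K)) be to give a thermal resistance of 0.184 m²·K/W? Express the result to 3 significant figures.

0.136 m

L = R·k = 0.184 × 0.739 = 0.136 m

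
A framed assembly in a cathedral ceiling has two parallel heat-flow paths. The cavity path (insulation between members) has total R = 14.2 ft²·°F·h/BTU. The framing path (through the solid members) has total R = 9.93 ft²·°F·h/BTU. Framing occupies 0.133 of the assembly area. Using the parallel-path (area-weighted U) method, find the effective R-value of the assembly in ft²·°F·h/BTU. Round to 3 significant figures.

13.4 ft²·°F·h/BTU

U_eff = 0.867/14.2 + 0.133/9.93 = 0.06106 + 0.01339 = 0.07445
R_eff = 1/U_eff = 13.43 ft²·°F·h/BTU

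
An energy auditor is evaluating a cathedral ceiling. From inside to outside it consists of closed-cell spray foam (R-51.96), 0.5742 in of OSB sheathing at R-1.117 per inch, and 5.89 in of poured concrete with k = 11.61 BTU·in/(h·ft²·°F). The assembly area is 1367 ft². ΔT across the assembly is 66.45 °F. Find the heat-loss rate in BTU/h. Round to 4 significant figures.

0.5742 × 1.117 = 0.64138
5.89/11.61 = 0.50732
R_total = 51.96 + 0.64138 + 0.50732 = 53.109 ft²·°F·h/BTU
Q = A·ΔT/R = 1367 × 66.45 / 53.109 = 1710.4 BTU/h

1710 BTU/h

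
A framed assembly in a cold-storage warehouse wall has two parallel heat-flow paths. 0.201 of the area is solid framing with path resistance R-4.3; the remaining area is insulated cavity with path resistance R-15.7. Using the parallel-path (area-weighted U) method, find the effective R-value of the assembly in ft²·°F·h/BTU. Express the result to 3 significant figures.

10.2 ft²·°F·h/BTU

U_eff = 0.799/15.7 + 0.201/4.3 = 0.05089 + 0.04674 = 0.09764
R_eff = 1/U_eff = 10.24 ft²·°F·h/BTU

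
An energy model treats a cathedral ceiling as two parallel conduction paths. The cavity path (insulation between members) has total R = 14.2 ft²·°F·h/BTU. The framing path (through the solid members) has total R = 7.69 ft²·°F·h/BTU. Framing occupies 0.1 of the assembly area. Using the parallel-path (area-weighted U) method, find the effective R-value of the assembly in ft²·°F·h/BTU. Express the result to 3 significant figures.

13.1 ft²·°F·h/BTU

U_eff = 0.9/14.2 + 0.1/7.69 = 0.06338 + 0.013 = 0.07638
R_eff = 1/U_eff = 13.09 ft²·°F·h/BTU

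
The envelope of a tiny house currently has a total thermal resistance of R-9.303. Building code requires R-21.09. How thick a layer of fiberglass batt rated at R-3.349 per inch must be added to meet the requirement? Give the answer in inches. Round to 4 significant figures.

ΔR = 21.09 − 9.303 = 11.787 ft²·°F·h/BTU
L = ΔR / (R/in) = 11.787/3.349 = 3.5196 in

3.520 in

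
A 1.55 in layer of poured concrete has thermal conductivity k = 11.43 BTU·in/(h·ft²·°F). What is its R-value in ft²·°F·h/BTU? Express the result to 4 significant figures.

R = L/k = 1.55/11.43 = 0.13561 ft²·°F·h/BTU

0.1356 ft²·°F·h/BTU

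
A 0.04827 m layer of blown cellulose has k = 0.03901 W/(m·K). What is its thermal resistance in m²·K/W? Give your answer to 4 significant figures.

1.237 m²·K/W

R = L/k = 0.04827/0.03901 = 1.2374 m²·K/W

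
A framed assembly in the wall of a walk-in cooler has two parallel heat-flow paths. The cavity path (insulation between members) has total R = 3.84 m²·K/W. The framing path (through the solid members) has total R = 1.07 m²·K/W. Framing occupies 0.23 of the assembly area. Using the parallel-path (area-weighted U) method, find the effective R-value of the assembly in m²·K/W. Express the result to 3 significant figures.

2.41 m²·K/W

U_eff = 0.77/3.84 + 0.23/1.07 = 0.2005 + 0.215 = 0.4155
R_eff = 1/U_eff = 2.407 m²·K/W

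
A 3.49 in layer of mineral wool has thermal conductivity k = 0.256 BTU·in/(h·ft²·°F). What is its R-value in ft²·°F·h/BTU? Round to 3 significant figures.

R = L/k = 3.49/0.256 = 13.63 ft²·°F·h/BTU

13.6 ft²·°F·h/BTU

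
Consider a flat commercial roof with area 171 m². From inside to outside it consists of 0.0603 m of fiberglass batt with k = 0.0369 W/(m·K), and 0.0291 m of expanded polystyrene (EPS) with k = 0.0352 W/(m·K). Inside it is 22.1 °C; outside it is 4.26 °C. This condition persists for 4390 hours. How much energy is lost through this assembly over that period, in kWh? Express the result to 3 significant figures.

0.0603/0.0369 = 1.634
0.0291/0.0352 = 0.8267
R_total = 1.634 + 0.8267 = 2.461 m²·K/W
Q = 171 × (22.1 − 4.26) / 2.461 = 1240 W
E = 1240 W × 4390 h / 1000 = 5442 kWh

5440 kWh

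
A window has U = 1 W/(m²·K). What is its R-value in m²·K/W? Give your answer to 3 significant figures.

R = 1/U = 1/1 = 1

1.00 m²·K/W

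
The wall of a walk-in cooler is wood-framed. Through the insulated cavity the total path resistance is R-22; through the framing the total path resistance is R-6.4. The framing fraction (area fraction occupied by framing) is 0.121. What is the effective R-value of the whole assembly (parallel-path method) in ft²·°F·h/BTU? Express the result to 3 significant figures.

17.0 ft²·°F·h/BTU

U_eff = 0.879/22 + 0.121/6.4 = 0.03995 + 0.01891 = 0.05886
R_eff = 1/U_eff = 16.99 ft²·°F·h/BTU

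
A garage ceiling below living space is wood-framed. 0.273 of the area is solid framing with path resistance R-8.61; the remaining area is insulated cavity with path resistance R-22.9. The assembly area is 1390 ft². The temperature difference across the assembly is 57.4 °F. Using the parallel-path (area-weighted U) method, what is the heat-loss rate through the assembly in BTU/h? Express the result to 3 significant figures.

5060 BTU/h

U_eff = 0.727/22.9 + 0.273/8.61 = 0.03175 + 0.03171 = 0.06345
R_eff = 1/U_eff = 15.76 ft²·°F·h/BTU
Q = 1390 × 57.4 / 15.76 = 5063 BTU/h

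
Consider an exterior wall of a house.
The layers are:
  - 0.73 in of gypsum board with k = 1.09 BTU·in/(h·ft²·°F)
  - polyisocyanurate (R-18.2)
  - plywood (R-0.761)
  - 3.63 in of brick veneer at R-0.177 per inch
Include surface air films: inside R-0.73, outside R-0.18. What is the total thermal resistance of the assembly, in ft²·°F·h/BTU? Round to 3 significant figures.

0.73/1.09 = 0.6697
3.63 × 0.177 = 0.6425
R_total = 0.73 + 0.6697 + 18.2 + 0.761 + 0.6425 + 0.18 = 21.18 ft²·°F·h/BTU

21.2 ft²·°F·h/BTU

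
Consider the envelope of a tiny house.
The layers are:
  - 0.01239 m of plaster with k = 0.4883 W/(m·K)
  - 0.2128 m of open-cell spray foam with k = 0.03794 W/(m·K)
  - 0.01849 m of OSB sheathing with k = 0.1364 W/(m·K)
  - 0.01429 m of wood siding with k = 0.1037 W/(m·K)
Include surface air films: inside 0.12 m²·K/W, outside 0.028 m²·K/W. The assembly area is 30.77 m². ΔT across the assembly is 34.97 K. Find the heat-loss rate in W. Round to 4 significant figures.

0.01239/0.4883 = 0.025374
0.2128/0.03794 = 5.6089
0.01849/0.1364 = 0.13556
0.01429/0.1037 = 0.1378
R_total = 0.12 + 0.025374 + 5.6089 + 0.13556 + 0.1378 + 0.028 = 6.0556 m²·K/W
Q = A·ΔT/R = 30.77 × 34.97 / 6.0556 = 177.69 W

177.7 W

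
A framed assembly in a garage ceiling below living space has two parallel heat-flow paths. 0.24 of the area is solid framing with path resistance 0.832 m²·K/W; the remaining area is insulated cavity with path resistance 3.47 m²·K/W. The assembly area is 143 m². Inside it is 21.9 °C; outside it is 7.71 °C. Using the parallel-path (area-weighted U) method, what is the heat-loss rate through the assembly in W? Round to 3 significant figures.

U_eff = 0.76/3.47 + 0.24/0.832 = 0.219 + 0.2885 = 0.5075
R_eff = 1/U_eff = 1.971 m²·K/W
Q = 143 × (21.9 − 7.71) / 1.971 = 1030 W

1030 W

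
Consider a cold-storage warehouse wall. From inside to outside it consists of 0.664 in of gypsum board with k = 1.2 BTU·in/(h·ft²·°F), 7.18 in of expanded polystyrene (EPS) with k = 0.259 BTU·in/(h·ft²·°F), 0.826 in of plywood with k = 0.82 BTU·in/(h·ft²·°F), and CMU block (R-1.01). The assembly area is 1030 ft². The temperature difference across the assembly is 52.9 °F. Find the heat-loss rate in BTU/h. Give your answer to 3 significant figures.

1800 BTU/h

0.664/1.2 = 0.5533
7.18/0.259 = 27.72
0.826/0.82 = 1.007
R_total = 0.5533 + 27.72 + 1.007 + 1.01 = 30.29 ft²·°F·h/BTU
Q = A·ΔT/R = 1030 × 52.9 / 30.29 = 1799 BTU/h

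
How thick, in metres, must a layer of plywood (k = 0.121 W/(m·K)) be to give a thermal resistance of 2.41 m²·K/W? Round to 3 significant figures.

L = R·k = 2.41 × 0.121 = 0.2916 m

0.292 m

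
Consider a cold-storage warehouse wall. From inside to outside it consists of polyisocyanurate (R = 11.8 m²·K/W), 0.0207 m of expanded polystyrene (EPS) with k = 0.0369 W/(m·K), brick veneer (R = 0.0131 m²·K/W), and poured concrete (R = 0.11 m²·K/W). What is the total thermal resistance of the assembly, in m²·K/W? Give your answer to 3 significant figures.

12.5 m²·K/W

0.0207/0.0369 = 0.561
R_total = 11.8 + 0.561 + 0.0131 + 0.11 = 12.48 m²·K/W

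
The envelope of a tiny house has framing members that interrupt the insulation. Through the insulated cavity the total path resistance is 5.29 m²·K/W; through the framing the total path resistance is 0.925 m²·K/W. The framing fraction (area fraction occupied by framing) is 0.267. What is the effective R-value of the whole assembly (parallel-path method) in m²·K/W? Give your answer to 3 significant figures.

2.34 m²·K/W

U_eff = 0.733/5.29 + 0.267/0.925 = 0.1386 + 0.2886 = 0.4272
R_eff = 1/U_eff = 2.341 m²·K/W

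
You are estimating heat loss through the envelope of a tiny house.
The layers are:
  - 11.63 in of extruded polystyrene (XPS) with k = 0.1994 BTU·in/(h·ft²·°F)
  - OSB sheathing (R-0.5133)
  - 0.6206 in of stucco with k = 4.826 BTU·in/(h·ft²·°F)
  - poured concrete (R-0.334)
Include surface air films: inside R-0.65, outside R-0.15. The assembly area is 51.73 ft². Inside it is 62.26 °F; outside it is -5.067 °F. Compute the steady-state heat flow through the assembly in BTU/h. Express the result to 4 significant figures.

11.63/0.1994 = 58.325
0.6206/4.826 = 0.1286
R_total = 0.65 + 58.325 + 0.5133 + 0.1286 + 0.334 + 0.15 = 60.101 ft²·°F·h/BTU
Q = A·ΔT/R = 51.73 × (62.26 − (-5.067)) / 60.101 = 57.95 BTU/h

57.95 BTU/h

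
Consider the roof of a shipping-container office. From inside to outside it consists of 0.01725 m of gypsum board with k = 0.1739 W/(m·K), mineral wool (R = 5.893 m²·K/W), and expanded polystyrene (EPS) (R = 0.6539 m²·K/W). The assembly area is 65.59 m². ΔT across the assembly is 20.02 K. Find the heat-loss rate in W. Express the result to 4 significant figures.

197.6 W

0.01725/0.1739 = 0.099195
R_total = 0.099195 + 5.893 + 0.6539 = 6.6461 m²·K/W
Q = A·ΔT/R = 65.59 × 20.02 / 6.6461 = 197.58 W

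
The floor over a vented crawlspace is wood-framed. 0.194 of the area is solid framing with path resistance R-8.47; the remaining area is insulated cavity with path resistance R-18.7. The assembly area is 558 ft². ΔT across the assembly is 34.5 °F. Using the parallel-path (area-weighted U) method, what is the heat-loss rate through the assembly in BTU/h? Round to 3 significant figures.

U_eff = 0.806/18.7 + 0.194/8.47 = 0.0431 + 0.0229 = 0.06601
R_eff = 1/U_eff = 15.15 ft²·°F·h/BTU
Q = 558 × 34.5 / 15.15 = 1271 BTU/h

1270 BTU/h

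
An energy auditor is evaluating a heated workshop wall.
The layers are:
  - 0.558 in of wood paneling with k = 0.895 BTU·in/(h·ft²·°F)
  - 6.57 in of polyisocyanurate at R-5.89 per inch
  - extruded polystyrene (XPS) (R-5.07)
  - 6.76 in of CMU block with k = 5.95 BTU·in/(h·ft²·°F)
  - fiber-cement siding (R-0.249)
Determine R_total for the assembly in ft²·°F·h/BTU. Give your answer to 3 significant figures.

0.558/0.895 = 0.6235
6.57 × 5.89 = 38.7
6.76/5.95 = 1.136
R_total = 0.6235 + 38.7 + 5.07 + 1.136 + 0.249 = 45.78 ft²·°F·h/BTU

45.8 ft²·°F·h/BTU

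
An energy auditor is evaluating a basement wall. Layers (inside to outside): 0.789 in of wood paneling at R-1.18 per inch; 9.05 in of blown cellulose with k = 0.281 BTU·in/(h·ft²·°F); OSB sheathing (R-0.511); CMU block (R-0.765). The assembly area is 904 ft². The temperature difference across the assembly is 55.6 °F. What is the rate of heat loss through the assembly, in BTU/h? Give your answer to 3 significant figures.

1460 BTU/h

0.789 × 1.18 = 0.931
9.05/0.281 = 32.21
R_total = 0.931 + 32.21 + 0.511 + 0.765 = 34.41 ft²·°F·h/BTU
Q = A·ΔT/R = 904 × 55.6 / 34.41 = 1461 BTU/h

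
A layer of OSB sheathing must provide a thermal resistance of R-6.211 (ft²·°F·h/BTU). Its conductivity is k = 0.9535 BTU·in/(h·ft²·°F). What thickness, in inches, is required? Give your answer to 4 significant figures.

5.922 in

L = R × k = 6.211 × 0.9535 = 5.9222 in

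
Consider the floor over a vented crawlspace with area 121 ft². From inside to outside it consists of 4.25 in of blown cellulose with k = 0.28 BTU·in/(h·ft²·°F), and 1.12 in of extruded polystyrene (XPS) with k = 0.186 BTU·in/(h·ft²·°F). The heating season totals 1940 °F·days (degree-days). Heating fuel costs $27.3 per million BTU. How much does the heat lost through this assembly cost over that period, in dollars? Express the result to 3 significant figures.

7.25 dollars

4.25/0.28 = 15.18
1.12/0.186 = 6.022
R_total = 15.18 + 6.022 = 21.2 ft²·°F·h/BTU
E = A × HDD × 24 / R = 121 × 1940 × 24 / 21.2 = 265700 BTU
Cost = 265700/10⁶ × 27.3 = $7.255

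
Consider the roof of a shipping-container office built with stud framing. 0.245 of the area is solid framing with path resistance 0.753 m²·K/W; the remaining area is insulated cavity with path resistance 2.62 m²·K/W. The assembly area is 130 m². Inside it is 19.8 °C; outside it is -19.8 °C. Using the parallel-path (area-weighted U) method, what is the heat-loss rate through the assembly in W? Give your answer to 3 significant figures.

3160 W

U_eff = 0.755/2.62 + 0.245/0.753 = 0.2882 + 0.3254 = 0.6135
R_eff = 1/U_eff = 1.63 m²·K/W
Q = 130 × (19.8 − (-19.8)) / 1.63 = 3158 W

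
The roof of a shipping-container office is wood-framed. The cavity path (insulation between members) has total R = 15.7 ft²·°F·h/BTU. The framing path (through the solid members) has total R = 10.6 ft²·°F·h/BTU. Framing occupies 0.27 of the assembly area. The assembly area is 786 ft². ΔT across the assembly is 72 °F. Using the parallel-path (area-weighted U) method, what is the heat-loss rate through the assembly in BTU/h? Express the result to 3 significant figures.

U_eff = 0.73/15.7 + 0.27/10.6 = 0.0465 + 0.02547 = 0.07197
R_eff = 1/U_eff = 13.89 ft²·°F·h/BTU
Q = 786 × 72 / 13.89 = 4073 BTU/h

4070 BTU/h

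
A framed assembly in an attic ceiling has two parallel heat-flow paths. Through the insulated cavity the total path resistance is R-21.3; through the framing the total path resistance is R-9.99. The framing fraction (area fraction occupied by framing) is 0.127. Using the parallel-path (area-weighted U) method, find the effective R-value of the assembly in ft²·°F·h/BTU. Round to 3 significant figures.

U_eff = 0.873/21.3 + 0.127/9.99 = 0.04099 + 0.01271 = 0.0537
R_eff = 1/U_eff = 18.62 ft²·°F·h/BTU

18.6 ft²·°F·h/BTU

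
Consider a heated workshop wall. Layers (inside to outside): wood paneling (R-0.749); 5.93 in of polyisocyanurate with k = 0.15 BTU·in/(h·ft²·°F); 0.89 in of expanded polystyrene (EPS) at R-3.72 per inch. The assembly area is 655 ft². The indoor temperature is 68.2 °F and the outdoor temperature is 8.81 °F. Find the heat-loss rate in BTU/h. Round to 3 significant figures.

5.93/0.15 = 39.53
0.89 × 3.72 = 3.311
R_total = 0.749 + 39.53 + 3.311 = 43.59 ft²·°F·h/BTU
Q = A·ΔT/R = 655 × (68.2 − 8.81) / 43.59 = 892.4 BTU/h

892 BTU/h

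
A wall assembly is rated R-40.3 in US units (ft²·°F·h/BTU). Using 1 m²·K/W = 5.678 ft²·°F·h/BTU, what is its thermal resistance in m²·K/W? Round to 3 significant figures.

7.10 m²·K/W

R_SI = 40.3/5.678 = 7.098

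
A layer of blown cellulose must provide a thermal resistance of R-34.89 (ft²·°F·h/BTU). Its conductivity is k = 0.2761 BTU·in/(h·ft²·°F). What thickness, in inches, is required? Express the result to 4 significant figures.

9.633 in

L = R × k = 34.89 × 0.2761 = 9.6331 in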